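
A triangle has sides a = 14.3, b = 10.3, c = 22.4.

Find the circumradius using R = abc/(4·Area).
First find the area with Heron's formula.
s = (14.3 + 10.3 + 22.4)/2 = 23.5
Area = √(s(s−a)(s−b)(s−c)) = √(23.5·9.2·13.2·1.1) ≈ √3139.22 ≈ 56.0288
abc = 14.3·10.3·22.4 = 3299.296
R = abc/(4·Area) ≈ 3299.296/(4·56.0288) = 3299.296/224.115 ≈ 14.7214

R = 14.72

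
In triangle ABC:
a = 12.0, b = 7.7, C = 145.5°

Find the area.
Two sides and the included angle (SAS): A = ½·a·b·sin(C) = ½·12.0·7.7·sin(145.5°)
sin(145.5°) ≈ 0.566406
A ≈ ½·92.4·0.566406 = 46.2·0.566406 ≈ 26.168

Area = 26.17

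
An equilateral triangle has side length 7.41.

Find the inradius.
r = Area/s with s the semi-perimeter.
Area = (√3/4)·7.41² = (√3/4)·54.9081 ≈ 0.433013·54.9081 ≈ 23.7759
s = 3·7.41/2 = 11.115
r ≈ 23.7759/11.115 ≈ 2.13908
(Equivalently r = side/(2√3) = 7.41/3.4641 ≈ 2.13908.)

r = 2.139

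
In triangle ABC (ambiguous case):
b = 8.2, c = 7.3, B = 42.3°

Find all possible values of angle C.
b/sin(B) = c/sin(C)  ⇒  sin(C) = c·sin(B)/b = 7.3·sin(42.3°)/8.2
sin(42.3°) ≈ 0.673013
sin(C) ≈ 7.3·0.673013/8.2 ≈ 4.91299/8.2 ≈ 0.599145
Candidate 1: C₁ = arcsin(0.599145) ≈ 36.8087°  →  A = 180° − 42.3° − 36.8087° ≈ 100.891° > 0, valid
Candidate 2: C₂ = 180° − C₁ ≈ 143.191°  →  A = 180° − 42.3° − 143.191° ≈ -5.4913° ≤ 0, not a valid triangle

C = 36.81° (one solution)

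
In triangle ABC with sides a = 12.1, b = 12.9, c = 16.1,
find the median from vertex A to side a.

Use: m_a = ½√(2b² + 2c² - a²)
m_a = ½√(2·12.9² + 2·16.1² − 12.1²) = ½√(2·166.41 + 2·259.21 − 146.41) = ½√(332.82 + 518.42 − 146.41) = ½√704.83
√704.83 ≈ 26.5486, so m_a ≈ 13.2743

m_a = 13.27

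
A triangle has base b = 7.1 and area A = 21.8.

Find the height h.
A = ½·b·h  ⇒  h = 2A/b = 2·21.8/7.1 = 43.6/7.1 ≈ 6.14085

h = 6.141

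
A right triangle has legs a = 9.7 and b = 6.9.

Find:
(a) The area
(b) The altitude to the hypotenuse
(a) The legs are perpendicular, so Area = ½·a·b = ½·9.7·6.9 = ½·66.93 = 33.465
(b) Hypotenuse c = √(a² + b²) = √(94.09 + 47.61) = √141.7 ≈ 11.9038
    Area = ½·c·h_c  ⇒  h_c = 2·Area/c = 66.93/11.9038 ≈ 5.62258

Area = 33.465, h_c = 5.623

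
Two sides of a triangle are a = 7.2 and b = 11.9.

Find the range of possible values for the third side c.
Triangle inequality: |a − b| < c < a + b
|a − b| = |7.2 − 11.9| = 4.7
a + b = 7.2 + 11.9 = 19.1

4.7 < c < 19.1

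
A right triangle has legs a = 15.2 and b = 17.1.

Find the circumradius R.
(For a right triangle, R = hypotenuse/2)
Hypotenuse c = √(a² + b²) = √(231.04 + 292.41) = √523.45 ≈ 22.879
R = c/2 ≈ 22.879/2 ≈ 11.4395

R = 11.44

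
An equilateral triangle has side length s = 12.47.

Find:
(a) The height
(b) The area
(a) The height splits the triangle into two 30-60-90 halves: h = s·√3/2 = 12.47·1.73205/2 ≈ 21.5987/2 ≈ 10.7993
(b) Area = (√3/4)·s² = (√3/4)·12.47² = (√3/4)·155.5009 ≈ 0.433013·155.5009 ≈ 67.3339

Height = 10.8, Area = 67.33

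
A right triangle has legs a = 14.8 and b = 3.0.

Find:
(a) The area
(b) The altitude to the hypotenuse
(a) The legs are perpendicular, so Area = ½·a·b = ½·14.8·3.0 = ½·44.4 = 22.2
(b) Hypotenuse c = √(a² + b²) = √(219.04 + 9) = √228.04 ≈ 15.101
    Area = ½·c·h_c  ⇒  h_c = 2·Area/c = 44.4/15.101 ≈ 2.9402

Area = 22.2, h_c = 2.94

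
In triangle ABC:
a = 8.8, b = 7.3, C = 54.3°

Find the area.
Two sides and the included angle (SAS): A = ½·a·b·sin(C) = ½·8.8·7.3·sin(54.3°)
sin(54.3°) ≈ 0.812084
A ≈ ½·64.24·0.812084 = 32.12·0.812084 ≈ 26.0841

Area = 26.08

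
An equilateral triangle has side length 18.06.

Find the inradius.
r = Area/s with s the semi-perimeter.
Area = (√3/4)·18.06² = (√3/4)·326.1636 ≈ 0.433013·326.1636 ≈ 141.233
s = 3·18.06/2 = 27.09
r ≈ 141.233/27.09 ≈ 5.21347
(Equivalently r = side/(2√3) = 18.06/3.4641 ≈ 5.21347.)

r = 5.213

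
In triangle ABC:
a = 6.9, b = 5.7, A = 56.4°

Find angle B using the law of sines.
a/sin(A) = b/sin(B)  ⇒  sin(B) = b·sin(A)/a = 5.7·sin(56.4°)/6.9
sin(56.4°) ≈ 0.832921
sin(B) ≈ 5.7·0.832921/6.9 ≈ 4.74765/6.9 ≈ 0.688065
B = arcsin(0.688065) ≈ 43.4772°
(Since b ≤ a we need B ≤ A, so the obtuse alternative 180° − 43.4772° ≈ 136.523° is rejected.)

B = 43.48°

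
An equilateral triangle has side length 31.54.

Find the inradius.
r = Area/s with s the semi-perimeter.
Area = (√3/4)·31.54² = (√3/4)·994.7716 ≈ 0.433013·994.7716 ≈ 430.749
s = 3·31.54/2 = 47.31
r ≈ 430.749/47.31 ≈ 9.10481
(Equivalently r = side/(2√3) = 31.54/3.4641 ≈ 9.10481.)

r = 9.105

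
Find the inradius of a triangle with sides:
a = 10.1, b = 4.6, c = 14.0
r = Area/s where s is the semi-perimeter.
s = (10.1 + 4.6 + 14.0)/2 = 28.7/2 = 14.35
Area = √(s(s−a)(s−b)(s−c)) = √(14.35·4.25·9.75·0.35) ≈ √208.12 ≈ 14.4264
r ≈ 14.4264/14.35 ≈ 1.00532

r = 1.005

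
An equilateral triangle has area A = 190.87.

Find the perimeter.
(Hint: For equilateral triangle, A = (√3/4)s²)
A = (√3/4)s²  ⇒  s² = 4A/√3 = 4·190.87/√3 = 763.48/1.73205 ≈ 440.795
s ≈ √440.795 ≈ 20.9951
Perimeter = 3s ≈ 3·20.9951 ≈ 62.9854

Perimeter = 62.99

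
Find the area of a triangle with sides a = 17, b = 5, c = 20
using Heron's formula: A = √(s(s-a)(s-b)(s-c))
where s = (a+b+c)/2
s = (17 + 5 + 20)/2 = 42/2 = 21
s − a = 4, s − b = 16, s − c = 1
s(s−a)(s−b)(s−c) = 21·4·16·1 = 1344
Area = √1344 ≈ 36.6606

s = 21.0, Area = 36.66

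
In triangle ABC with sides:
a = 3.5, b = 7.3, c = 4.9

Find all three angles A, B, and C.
Law of cosines for each angle (a² = 12.25, b² = 53.29, c² = 24.01):
cos(A) = (b² + c² − a²)/(2bc) = (53.29 + 24.01 − 12.25)/(2·7.3·4.9) = 65.05/71.54 ≈ 0.909282  ⇒  A ≈ 24.5937°
cos(B) = (a² + c² − b²)/(2ac) = (12.25 + 24.01 − 53.29)/(2·3.5·4.9) = -17.03/34.3 ≈ -0.496501  ⇒  B ≈ 119.769°
cos(C) = (a² + b² − c²)/(2ab) = (12.25 + 53.29 − 24.01)/(2·3.5·7.3) = 41.53/51.1 ≈ 0.81272  ⇒  C ≈ 35.6374°
Check: A + B + C ≈ 180°

A = 24.59°, B = 119.8°, C = 35.64°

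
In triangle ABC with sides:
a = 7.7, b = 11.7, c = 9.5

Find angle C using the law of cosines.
c² = a² + b² − 2ab·cos(C)  ⇒  cos(C) = (a² + b² − c²)/(2ab)
cos(C) = (7.7² + 11.7² − 9.5²)/(2·7.7·11.7) = (59.29 + 136.89 − 90.25)/180.18 = 105.93/180.18 ≈ 0.587912
C = arccos(0.587912) ≈ 53.991°

C = 53.99°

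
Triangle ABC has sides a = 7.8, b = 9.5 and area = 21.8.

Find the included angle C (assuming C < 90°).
Area = ½·a·b·sin(C)  ⇒  sin(C) = 2·Area/(a·b) = 2·21.8/(7.8·9.5) = 43.6/74.1 ≈ 0.588394
C = arcsin(0.588394) ≈ 36.0431° (taking the acute solution since C < 90°)

C = 36.04°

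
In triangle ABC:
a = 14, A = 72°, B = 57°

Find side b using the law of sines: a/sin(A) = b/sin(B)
a/sin(A) = b/sin(B)  ⇒  b = a·sin(B)/sin(A) = 14·sin(57°)/sin(72°)
sin(57°) ≈ 0.838671, sin(72°) ≈ 0.951057
b ≈ 14·0.838671/0.951057 ≈ 11.7414/0.951057 ≈ 12.3456

b = 12.35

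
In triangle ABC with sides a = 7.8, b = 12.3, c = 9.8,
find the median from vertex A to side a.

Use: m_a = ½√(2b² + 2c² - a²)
m_a = ½√(2·12.3² + 2·9.8² − 7.8²) = ½√(2·151.29 + 2·96.04 − 60.84) = ½√(302.58 + 192.08 − 60.84) = ½√433.82
√433.82 ≈ 20.8283, so m_a ≈ 10.4142

m_a = 10.41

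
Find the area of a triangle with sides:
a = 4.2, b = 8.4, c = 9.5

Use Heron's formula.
s = (4.2 + 8.4 + 9.5)/2 = 22.1/2 = 11.05
s − a = 6.85, s − b = 2.65, s − c = 1.55
s(s−a)(s−b)(s−c) = 11.05·6.85·2.65·1.55 ≈ 310.907
Area = √310.907 ≈ 17.6326

Area = 17.63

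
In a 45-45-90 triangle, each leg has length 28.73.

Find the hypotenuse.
In a 45-45-90 triangle the sides are in ratio 1 : 1 : √2, so hypotenuse = leg·√2.
Hypotenuse = 28.73·√2 ≈ 28.73·1.41421 ≈ 40.6304

Hypotenuse = 28.73√2 = 40.63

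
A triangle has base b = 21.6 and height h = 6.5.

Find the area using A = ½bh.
A = ½·b·h = ½·21.6·6.5 = ½·140.4 = 70.2

Area = 70.2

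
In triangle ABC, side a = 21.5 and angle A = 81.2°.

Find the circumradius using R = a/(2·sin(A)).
R = a/(2·sin(A)) = 21.5/(2·sin(81.2°))
sin(81.2°) ≈ 0.988228
R ≈ 21.5/(2·0.988228) = 21.5/1.97646 ≈ 10.8781

R = 10.88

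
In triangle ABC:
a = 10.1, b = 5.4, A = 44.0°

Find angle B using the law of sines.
a/sin(A) = b/sin(B)  ⇒  sin(B) = b·sin(A)/a = 5.4·sin(44.0°)/10.1
sin(44.0°) ≈ 0.694658
sin(B) ≈ 5.4·0.694658/10.1 ≈ 3.75116/10.1 ≈ 0.371402
B = arcsin(0.371402) ≈ 21.8021°
(Since b ≤ a we need B ≤ A, so the obtuse alternative 180° − 21.8021° ≈ 158.198° is rejected.)

B = 21.8°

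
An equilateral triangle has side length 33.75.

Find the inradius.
r = Area/s with s the semi-perimeter.
Area = (√3/4)·33.75² = (√3/4)·1139.0625 ≈ 0.433013·1139.0625 ≈ 493.229
s = 3·33.75/2 = 50.625
r ≈ 493.229/50.625 ≈ 9.74279
(Equivalently r = side/(2√3) = 33.75/3.4641 ≈ 9.74279.)

r = 9.743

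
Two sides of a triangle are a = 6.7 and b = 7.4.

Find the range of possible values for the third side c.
Triangle inequality: |a − b| < c < a + b
|a − b| = |6.7 − 7.4| = 0.7
a + b = 6.7 + 7.4 = 14.1

0.7 < c < 14.1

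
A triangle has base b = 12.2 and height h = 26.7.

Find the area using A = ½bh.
A = ½·b·h = ½·12.2·26.7 = ½·325.74 = 162.87

Area = 162.87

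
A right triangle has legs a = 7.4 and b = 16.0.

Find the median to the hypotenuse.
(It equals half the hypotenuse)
Hypotenuse c = √(a² + b²) = √(54.76 + 256) = √310.76 ≈ 17.6284
Median to hypotenuse = c/2 ≈ 17.6284/2 ≈ 8.81419

Median = 8.814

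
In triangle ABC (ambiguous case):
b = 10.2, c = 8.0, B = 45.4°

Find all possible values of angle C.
b/sin(B) = c/sin(C)  ⇒  sin(C) = c·sin(B)/b = 8.0·sin(45.4°)/10.2
sin(45.4°) ≈ 0.712026
sin(C) ≈ 8.0·0.712026/10.2 ≈ 5.69621/10.2 ≈ 0.558452
Candidate 1: C₁ = arcsin(0.558452) ≈ 33.9488°  →  A = 180° − 45.4° − 33.9488° ≈ 100.651° > 0, valid
Candidate 2: C₂ = 180° − C₁ ≈ 146.051°  →  A = 180° − 45.4° − 146.051° ≈ -11.4512° ≤ 0, not a valid triangle

C = 33.95° (one solution)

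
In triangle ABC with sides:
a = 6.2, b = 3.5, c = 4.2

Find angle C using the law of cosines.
c² = a² + b² − 2ab·cos(C)  ⇒  cos(C) = (a² + b² − c²)/(2ab)
cos(C) = (6.2² + 3.5² − 4.2²)/(2·6.2·3.5) = (38.44 + 12.25 − 17.64)/43.4 = 33.05/43.4 ≈ 0.761521
C = arccos(0.761521) ≈ 40.4016°

C = 40.4°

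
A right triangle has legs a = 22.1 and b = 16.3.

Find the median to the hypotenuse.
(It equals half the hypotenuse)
Hypotenuse c = √(a² + b²) = √(488.41 + 265.69) = √754.1 ≈ 27.4609
Median to hypotenuse = c/2 ≈ 27.4609/2 ≈ 13.7304

Median = 13.73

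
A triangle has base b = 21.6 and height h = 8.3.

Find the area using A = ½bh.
A = ½·b·h = ½·21.6·8.3 = ½·179.28 = 89.64

Area = 89.64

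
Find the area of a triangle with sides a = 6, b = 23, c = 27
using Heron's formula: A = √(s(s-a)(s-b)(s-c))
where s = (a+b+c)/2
s = (6 + 23 + 27)/2 = 56/2 = 28
s − a = 22, s − b = 5, s − c = 1
s(s−a)(s−b)(s−c) = 28·22·5·1 = 3080
Area = √3080 ≈ 55.4977

s = 28.0, Area = 55.5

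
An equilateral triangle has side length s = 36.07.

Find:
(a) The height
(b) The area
(a) The height splits the triangle into two 30-60-90 halves: h = s·√3/2 = 36.07·1.73205/2 ≈ 62.4751/2 ≈ 31.2375
(b) Area = (√3/4)·s² = (√3/4)·36.07² = (√3/4)·1301.0449 ≈ 0.433013·1301.0449 ≈ 563.369

Height = 31.24, Area = 563.4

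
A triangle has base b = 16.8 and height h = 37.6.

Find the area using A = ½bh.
A = ½·b·h = ½·16.8·37.6 = ½·631.68 = 315.84

Area = 315.84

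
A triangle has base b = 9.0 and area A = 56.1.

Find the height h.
A = ½·b·h  ⇒  h = 2A/b = 2·56.1/9.0 = 112.2/9.0 ≈ 12.4667

h = 12.47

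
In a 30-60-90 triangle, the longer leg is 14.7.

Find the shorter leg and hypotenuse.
In a 30-60-90 triangle the sides are in ratio 1 : √3 : 2, so short leg = long leg/√3 and hypotenuse = 2·(short leg).
Short leg = 14.7/√3 ≈ 14.7/1.73205 ≈ 8.48705
Hypotenuse = 2·8.48705 ≈ 16.9741

Short leg = 8.487, Hypotenuse = 16.97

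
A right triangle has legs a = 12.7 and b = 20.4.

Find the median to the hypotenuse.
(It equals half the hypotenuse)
Hypotenuse c = √(a² + b²) = √(161.29 + 416.16) = √577.45 ≈ 24.0302
Median to hypotenuse = c/2 ≈ 24.0302/2 ≈ 12.0151

Median = 12.02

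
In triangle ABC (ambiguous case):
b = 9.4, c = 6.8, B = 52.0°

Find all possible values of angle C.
b/sin(B) = c/sin(C)  ⇒  sin(C) = c·sin(B)/b = 6.8·sin(52.0°)/9.4
sin(52.0°) ≈ 0.788011
sin(C) ≈ 6.8·0.788011/9.4 ≈ 5.35847/9.4 ≈ 0.57005
Candidate 1: C₁ = arcsin(0.57005) ≈ 34.7537°  →  A = 180° − 52.0° − 34.7537° ≈ 93.2463° > 0, valid
Candidate 2: C₂ = 180° − C₁ ≈ 145.246°  →  A = 180° − 52.0° − 145.246° ≈ -17.2463° ≤ 0, not a valid triangle

C = 34.75° (one solution)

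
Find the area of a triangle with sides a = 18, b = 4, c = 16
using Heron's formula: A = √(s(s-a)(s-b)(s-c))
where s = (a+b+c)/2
s = (18 + 4 + 16)/2 = 38/2 = 19
s − a = 1, s − b = 15, s − c = 3
s(s−a)(s−b)(s−c) = 19·1·15·3 = 855
Area = √855 ≈ 29.2404

s = 19.0, Area = 29.24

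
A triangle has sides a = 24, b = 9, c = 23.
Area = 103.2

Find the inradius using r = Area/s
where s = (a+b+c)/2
s = (24 + 9 + 23)/2 = 56/2 = 28
r = Area/s = 103.2/28 ≈ 3.68571

r = 3.686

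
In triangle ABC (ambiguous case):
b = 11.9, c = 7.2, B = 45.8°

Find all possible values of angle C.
b/sin(B) = c/sin(C)  ⇒  sin(C) = c·sin(B)/b = 7.2·sin(45.8°)/11.9
sin(45.8°) ≈ 0.716911
sin(C) ≈ 7.2·0.716911/11.9 ≈ 5.16176/11.9 ≈ 0.433761
Candidate 1: C₁ = arcsin(0.433761) ≈ 25.7065°  →  A = 180° − 45.8° − 25.7065° ≈ 108.494° > 0, valid
Candidate 2: C₂ = 180° − C₁ ≈ 154.294°  →  A = 180° − 45.8° − 154.294° ≈ -20.0935° ≤ 0, not a valid triangle

C = 25.71° (one solution)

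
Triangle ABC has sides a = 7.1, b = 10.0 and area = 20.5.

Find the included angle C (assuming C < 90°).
Area = ½·a·b·sin(C)  ⇒  sin(C) = 2·Area/(a·b) = 2·20.5/(7.1·10.0) = 41/71 ≈ 0.577465
C = arcsin(0.577465) ≈ 35.2724° (taking the acute solution since C < 90°)

C = 35.27°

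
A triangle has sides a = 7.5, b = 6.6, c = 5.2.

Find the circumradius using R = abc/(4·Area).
First find the area with Heron's formula.
s = (7.5 + 6.6 + 5.2)/2 = 9.65
Area = √(s(s−a)(s−b)(s−c)) = √(9.65·2.15·3.05·4.45) ≈ √281.595 ≈ 16.7808
abc = 7.5·6.6·5.2 = 257.4
R = abc/(4·Area) ≈ 257.4/(4·16.7808) = 257.4/67.1232 ≈ 3.83474

R = 3.835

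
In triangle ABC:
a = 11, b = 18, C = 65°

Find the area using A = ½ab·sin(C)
A = ½·a·b·sin(C) = ½·11·18·sin(65°)
sin(65°) ≈ 0.906308
A ≈ ½·198·0.906308 = 99·0.906308 ≈ 89.7245

Area = 89.72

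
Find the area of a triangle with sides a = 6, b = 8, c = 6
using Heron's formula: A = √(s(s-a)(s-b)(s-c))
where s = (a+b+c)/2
s = (6 + 8 + 6)/2 = 20/2 = 10
s − a = 4, s − b = 2, s − c = 4
s(s−a)(s−b)(s−c) = 10·4·2·4 = 320
Area = √320 ≈ 17.8885

s = 10.0, Area = 17.89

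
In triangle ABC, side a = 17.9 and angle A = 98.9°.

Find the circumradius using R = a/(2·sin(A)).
R = a/(2·sin(A)) = 17.9/(2·sin(98.9°))
sin(98.9°) ≈ 0.98796
R ≈ 17.9/(2·0.98796) = 17.9/1.97592 ≈ 9.05907

R = 9.059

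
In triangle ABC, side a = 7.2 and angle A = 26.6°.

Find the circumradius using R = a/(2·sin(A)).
R = a/(2·sin(A)) = 7.2/(2·sin(26.6°))
sin(26.6°) ≈ 0.447759
R ≈ 7.2/(2·0.447759) = 7.2/0.895518 ≈ 8.04004

R = 8.04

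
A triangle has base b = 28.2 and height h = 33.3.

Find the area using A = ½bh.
A = ½·b·h = ½·28.2·33.3 = ½·939.06 = 469.53

Area = 469.53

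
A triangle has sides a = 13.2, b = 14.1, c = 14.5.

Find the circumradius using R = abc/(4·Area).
First find the area with Heron's formula.
s = (13.2 + 14.1 + 14.5)/2 = 20.9
Area = √(s(s−a)(s−b)(s−c)) = √(20.9·7.7·6.8·6.4) ≈ √7003.67 ≈ 83.688
abc = 13.2·14.1·14.5 = 2698.74
R = abc/(4·Area) ≈ 2698.74/(4·83.688) = 2698.74/334.752 ≈ 8.06191

R = 8.062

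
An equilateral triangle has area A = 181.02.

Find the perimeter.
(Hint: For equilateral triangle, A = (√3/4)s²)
A = (√3/4)s²  ⇒  s² = 4A/√3 = 4·181.02/√3 = 724.08/1.73205 ≈ 418.048
s ≈ √418.048 ≈ 20.4462
Perimeter = 3s ≈ 3·20.4462 ≈ 61.3387

Perimeter = 61.34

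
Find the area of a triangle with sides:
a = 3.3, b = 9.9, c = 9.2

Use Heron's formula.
s = (3.3 + 9.9 + 9.2)/2 = 22.4/2 = 11.2
s − a = 7.9, s − b = 1.3, s − c = 2
s(s−a)(s−b)(s−c) = 11.2·7.9·1.3·2 ≈ 230.048
Area = √230.048 ≈ 15.1673

Area = 15.17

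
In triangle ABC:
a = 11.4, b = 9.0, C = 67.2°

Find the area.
Two sides and the included angle (SAS): A = ½·a·b·sin(C) = ½·11.4·9.0·sin(67.2°)
sin(67.2°) ≈ 0.921863
A ≈ ½·102.6·0.921863 = 51.3·0.921863 ≈ 47.2916

Area = 47.29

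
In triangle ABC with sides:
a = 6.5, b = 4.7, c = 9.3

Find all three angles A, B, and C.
Law of cosines for each angle (a² = 42.25, b² = 22.09, c² = 86.49):
cos(A) = (b² + c² − a²)/(2bc) = (22.09 + 86.49 − 42.25)/(2·4.7·9.3) = 66.33/87.42 ≈ 0.758751  ⇒  A ≈ 40.6458°
cos(B) = (a² + c² − b²)/(2ac) = (42.25 + 86.49 − 22.09)/(2·6.5·9.3) = 106.65/120.9 ≈ 0.882134  ⇒  B ≈ 28.0991°
cos(C) = (a² + b² − c²)/(2ab) = (42.25 + 22.09 − 86.49)/(2·6.5·4.7) = -22.15/61.1 ≈ -0.36252  ⇒  C ≈ 111.255°
Check: A + B + C ≈ 180°

A = 40.65°, B = 28.1°, C = 111.3°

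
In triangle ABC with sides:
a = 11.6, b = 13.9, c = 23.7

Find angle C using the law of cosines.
c² = a² + b² − 2ab·cos(C)  ⇒  cos(C) = (a² + b² − c²)/(2ab)
cos(C) = (11.6² + 13.9² − 23.7²)/(2·11.6·13.9) = (134.56 + 193.21 − 561.69)/322.48 = -233.92/322.48 ≈ -0.725378
C = arccos(-0.725378) ≈ 136.5°

C = 136.5°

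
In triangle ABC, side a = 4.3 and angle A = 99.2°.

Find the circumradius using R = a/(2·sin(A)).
R = a/(2·sin(A)) = 4.3/(2·sin(99.2°))
sin(99.2°) ≈ 0.987136
R ≈ 4.3/(2·0.987136) = 4.3/1.97427 ≈ 2.17802

R = 2.178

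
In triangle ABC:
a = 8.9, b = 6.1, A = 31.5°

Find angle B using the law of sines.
a/sin(A) = b/sin(B)  ⇒  sin(B) = b·sin(A)/a = 6.1·sin(31.5°)/8.9
sin(31.5°) ≈ 0.522499
sin(B) ≈ 6.1·0.522499/8.9 ≈ 3.18724/8.9 ≈ 0.358117
B = arcsin(0.358117) ≈ 20.9846°
(Since b ≤ a we need B ≤ A, so the obtuse alternative 180° − 20.9846° ≈ 159.015° is rejected.)

B = 20.98°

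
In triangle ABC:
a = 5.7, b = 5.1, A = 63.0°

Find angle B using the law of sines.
a/sin(A) = b/sin(B)  ⇒  sin(B) = b·sin(A)/a = 5.1·sin(63.0°)/5.7
sin(63.0°) ≈ 0.891007
sin(B) ≈ 5.1·0.891007/5.7 ≈ 4.54413/5.7 ≈ 0.797216
B = arcsin(0.797216) ≈ 52.8651°
(Since b ≤ a we need B ≤ A, so the obtuse alternative 180° − 52.8651° ≈ 127.135° is rejected.)

B = 52.87°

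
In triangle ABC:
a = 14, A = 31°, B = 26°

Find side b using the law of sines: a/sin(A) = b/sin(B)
a/sin(A) = b/sin(B)  ⇒  b = a·sin(B)/sin(A) = 14·sin(26°)/sin(31°)
sin(26°) ≈ 0.438371, sin(31°) ≈ 0.515038
b ≈ 14·0.438371/0.515038 ≈ 6.1372/0.515038 ≈ 11.916

b = 11.92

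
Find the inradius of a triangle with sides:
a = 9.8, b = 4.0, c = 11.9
r = Area/s where s is the semi-perimeter.
s = (9.8 + 4.0 + 11.9)/2 = 25.7/2 = 12.85
Area = √(s(s−a)(s−b)(s−c)) = √(12.85·3.05·8.85·0.95) ≈ √329.511 ≈ 18.1524
r ≈ 18.1524/12.85 ≈ 1.41264

r = 1.413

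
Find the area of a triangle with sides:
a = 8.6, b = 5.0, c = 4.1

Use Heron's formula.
s = (8.6 + 5.0 + 4.1)/2 = 17.7/2 = 8.85
s − a = 0.25, s − b = 3.85, s − c = 4.75
s(s−a)(s−b)(s−c) = 8.85·0.25·3.85·4.75 ≈ 40.4611
Area = √40.4611 ≈ 6.3609

Area = 6.361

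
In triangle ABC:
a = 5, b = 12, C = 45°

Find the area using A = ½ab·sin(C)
A = ½·a·b·sin(C) = ½·5·12·sin(45°)
sin(45°) ≈ 0.707107
A ≈ ½·60·0.707107 = 30·0.707107 ≈ 21.2132

Area = 21.21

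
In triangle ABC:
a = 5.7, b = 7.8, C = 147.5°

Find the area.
Two sides and the included angle (SAS): A = ½·a·b·sin(C) = ½·5.7·7.8·sin(147.5°)
sin(147.5°) ≈ 0.5373
A ≈ ½·44.46·0.5373 = 22.23·0.5373 ≈ 11.9442

Area = 11.94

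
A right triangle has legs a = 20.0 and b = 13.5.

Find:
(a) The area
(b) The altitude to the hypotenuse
(a) The legs are perpendicular, so Area = ½·a·b = ½·20.0·13.5 = ½·270 = 135
(b) Hypotenuse c = √(a² + b²) = √(400 + 182.25) = √582.25 ≈ 24.1299
    Area = ½·c·h_c  ⇒  h_c = 2·Area/c = 270/24.1299 ≈ 11.1895

Area = 135, h_c = 11.19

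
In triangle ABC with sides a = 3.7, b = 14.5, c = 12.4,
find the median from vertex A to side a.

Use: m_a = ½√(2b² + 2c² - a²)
m_a = ½√(2·14.5² + 2·12.4² − 3.7²) = ½√(2·210.25 + 2·153.76 − 13.69) = ½√(420.5 + 307.52 − 13.69) = ½√714.33
√714.33 ≈ 26.727, so m_a ≈ 13.3635

m_a = 13.36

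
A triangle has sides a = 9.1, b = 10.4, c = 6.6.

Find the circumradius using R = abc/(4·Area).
First find the area with Heron's formula.
s = (9.1 + 10.4 + 6.6)/2 = 13.05
Area = √(s(s−a)(s−b)(s−c)) = √(13.05·3.95·2.65·6.45) ≈ √881.076 ≈ 29.6829
abc = 9.1·10.4·6.6 = 624.624
R = abc/(4·Area) ≈ 624.624/(4·29.6829) = 624.624/118.732 ≈ 5.2608

R = 5.261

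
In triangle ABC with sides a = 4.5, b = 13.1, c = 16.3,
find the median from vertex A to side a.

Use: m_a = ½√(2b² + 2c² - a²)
m_a = ½√(2·13.1² + 2·16.3² − 4.5²) = ½√(2·171.61 + 2·265.69 − 20.25) = ½√(343.22 + 531.38 − 20.25) = ½√854.35
√854.35 ≈ 29.2293, so m_a ≈ 14.6146

m_a = 14.61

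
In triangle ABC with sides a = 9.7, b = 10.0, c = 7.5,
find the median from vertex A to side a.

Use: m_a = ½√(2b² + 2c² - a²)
m_a = ½√(2·10.0² + 2·7.5² − 9.7²) = ½√(2·100 + 2·56.25 − 94.09) = ½√(200 + 112.5 − 94.09) = ½√218.41
√218.41 ≈ 14.7787, so m_a ≈ 7.38935

m_a = 7.389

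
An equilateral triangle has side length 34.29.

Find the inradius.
r = Area/s with s the semi-perimeter.
Area = (√3/4)·34.29² = (√3/4)·1175.8041 ≈ 0.433013·1175.8041 ≈ 509.138
s = 3·34.29/2 = 51.435
r ≈ 509.138/51.435 ≈ 9.89867
(Equivalently r = side/(2√3) = 34.29/3.4641 ≈ 9.89867.)

r = 9.899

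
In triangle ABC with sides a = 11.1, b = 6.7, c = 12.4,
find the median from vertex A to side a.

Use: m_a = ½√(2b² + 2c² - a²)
m_a = ½√(2·6.7² + 2·12.4² − 11.1²) = ½√(2·44.89 + 2·153.76 − 123.21) = ½√(89.78 + 307.52 − 123.21) = ½√274.09
√274.09 ≈ 16.5557, so m_a ≈ 8.27783

m_a = 8.278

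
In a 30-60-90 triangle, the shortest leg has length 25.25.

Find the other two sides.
In a 30-60-90 triangle the sides are in ratio 1 : √3 : 2 (short leg : long leg : hypotenuse).
Long leg = 25.25·√3 ≈ 25.25·1.73205 ≈ 43.7343
Hypotenuse = 2·25.25 = 50.5

Long leg = 25.25√3 = 43.73, Hypotenuse = 50.5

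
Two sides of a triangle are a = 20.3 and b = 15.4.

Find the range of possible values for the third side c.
Triangle inequality: |a − b| < c < a + b
|a − b| = |20.3 − 15.4| = 4.9
a + b = 20.3 + 15.4 = 35.7

4.9 < c < 35.7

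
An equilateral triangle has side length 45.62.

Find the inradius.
r = Area/s with s the semi-perimeter.
Area = (√3/4)·45.62² = (√3/4)·2081.1844 ≈ 0.433013·2081.1844 ≈ 901.179
s = 3·45.62/2 = 68.43
r ≈ 901.179/68.43 ≈ 13.1694
(Equivalently r = side/(2√3) = 45.62/3.4641 ≈ 13.1694.)

r = 13.17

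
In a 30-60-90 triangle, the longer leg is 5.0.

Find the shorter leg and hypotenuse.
In a 30-60-90 triangle the sides are in ratio 1 : √3 : 2, so short leg = long leg/√3 and hypotenuse = 2·(short leg).
Short leg = 5.0/√3 ≈ 5.0/1.73205 ≈ 2.88675
Hypotenuse = 2·2.88675 ≈ 5.7735

Short leg = 2.887, Hypotenuse = 5.774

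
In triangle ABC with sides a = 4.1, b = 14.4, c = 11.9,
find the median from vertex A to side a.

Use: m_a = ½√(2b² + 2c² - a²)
m_a = ½√(2·14.4² + 2·11.9² − 4.1²) = ½√(2·207.36 + 2·141.61 − 16.81) = ½√(414.72 + 283.22 − 16.81) = ½√681.13
√681.13 ≈ 26.0985, so m_a ≈ 13.0492

m_a = 13.05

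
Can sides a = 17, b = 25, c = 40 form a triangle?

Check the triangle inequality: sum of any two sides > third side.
a + b vs c: 17 + 25 = 42 > 40  ✓
a + c vs b: 17 + 40 = 57 > 25  ✓
b + c vs a: 25 + 40 = 65 > 17  ✓

Yes, triangle inequality satisfied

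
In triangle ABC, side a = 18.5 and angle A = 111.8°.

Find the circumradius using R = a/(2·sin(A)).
R = a/(2·sin(A)) = 18.5/(2·sin(111.8°))
sin(111.8°) ≈ 0.928486
R ≈ 18.5/(2·0.928486) = 18.5/1.85697 ≈ 9.96246

R = 9.962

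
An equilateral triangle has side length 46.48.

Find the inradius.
r = Area/s with s the semi-perimeter.
Area = (√3/4)·46.48² = (√3/4)·2160.3904 ≈ 0.433013·2160.3904 ≈ 935.476
s = 3·46.48/2 = 69.72
r ≈ 935.476/69.72 ≈ 13.4176
(Equivalently r = side/(2√3) = 46.48/3.4641 ≈ 13.4176.)

r = 13.42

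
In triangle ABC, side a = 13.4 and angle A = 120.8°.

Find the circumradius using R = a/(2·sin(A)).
R = a/(2·sin(A)) = 13.4/(2·sin(120.8°))
sin(120.8°) ≈ 0.85896
R ≈ 13.4/(2·0.85896) = 13.4/1.71792 ≈ 7.80013

R = 7.8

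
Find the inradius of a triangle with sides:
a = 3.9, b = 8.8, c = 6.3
r = Area/s where s is the semi-perimeter.
s = (3.9 + 8.8 + 6.3)/2 = 19/2 = 9.5
Area = √(s(s−a)(s−b)(s−c)) = √(9.5·5.6·0.7·3.2) ≈ √119.168 ≈ 10.9164
r ≈ 10.9164/9.5 ≈ 1.1491

r = 1.149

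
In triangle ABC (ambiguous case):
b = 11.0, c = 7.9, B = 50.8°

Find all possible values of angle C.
b/sin(B) = c/sin(C)  ⇒  sin(C) = c·sin(B)/b = 7.9·sin(50.8°)/11.0
sin(50.8°) ≈ 0.774944
sin(C) ≈ 7.9·0.774944/11.0 ≈ 6.12206/11.0 ≈ 0.556551
Candidate 1: C₁ = arcsin(0.556551) ≈ 33.8176°  →  A = 180° − 50.8° − 33.8176° ≈ 95.3824° > 0, valid
Candidate 2: C₂ = 180° − C₁ ≈ 146.182°  →  A = 180° − 50.8° − 146.182° ≈ -16.9824° ≤ 0, not a valid triangle

C = 33.82° (one solution)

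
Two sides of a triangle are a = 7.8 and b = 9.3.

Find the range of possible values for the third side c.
Triangle inequality: |a − b| < c < a + b
|a − b| = |7.8 − 9.3| = 1.5
a + b = 7.8 + 9.3 = 17.1

1.5 < c < 17.1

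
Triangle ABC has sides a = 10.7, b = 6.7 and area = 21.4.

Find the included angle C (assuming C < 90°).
Area = ½·a·b·sin(C)  ⇒  sin(C) = 2·Area/(a·b) = 2·21.4/(10.7·6.7) = 42.8/71.69 ≈ 0.597015
C = arcsin(0.597015) ≈ 36.6564° (taking the acute solution since C < 90°)

C = 36.66°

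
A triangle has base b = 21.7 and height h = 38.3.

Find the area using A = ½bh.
A = ½·b·h = ½·21.7·38.3 = ½·831.11 = 415.555

Area = 415.555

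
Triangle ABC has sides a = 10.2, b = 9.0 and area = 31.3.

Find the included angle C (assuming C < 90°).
Area = ½·a·b·sin(C)  ⇒  sin(C) = 2·Area/(a·b) = 2·31.3/(10.2·9.0) = 62.6/91.8 ≈ 0.681917
C = arcsin(0.681917) ≈ 42.9936° (taking the acute solution since C < 90°)

C = 42.99°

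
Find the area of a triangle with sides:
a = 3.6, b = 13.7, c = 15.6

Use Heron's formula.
s = (3.6 + 13.7 + 15.6)/2 = 32.9/2 = 16.45
s − a = 12.85, s − b = 2.75, s − c = 0.85
s(s−a)(s−b)(s−c) = 16.45·12.85·2.75·0.85 ≈ 494.107
Area = √494.107 ≈ 22.2285

Area = 22.23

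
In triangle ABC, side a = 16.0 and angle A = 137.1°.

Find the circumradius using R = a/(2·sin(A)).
R = a/(2·sin(A)) = 16.0/(2·sin(137.1°))
sin(137.1°) ≈ 0.680721
R ≈ 16.0/(2·0.680721) = 16.0/1.36144 ≈ 11.7522

R = 11.75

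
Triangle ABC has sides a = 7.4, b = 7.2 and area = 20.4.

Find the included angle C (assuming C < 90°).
Area = ½·a·b·sin(C)  ⇒  sin(C) = 2·Area/(a·b) = 2·20.4/(7.4·7.2) = 40.8/53.28 ≈ 0.765766
C = arcsin(0.765766) ≈ 49.9752° (taking the acute solution since C < 90°)

C = 49.98°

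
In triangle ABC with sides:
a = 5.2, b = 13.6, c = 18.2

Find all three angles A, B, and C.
Law of cosines for each angle (a² = 27.04, b² = 184.96, c² = 331.24):
cos(A) = (b² + c² − a²)/(2bc) = (184.96 + 331.24 − 27.04)/(2·13.6·18.2) = 489.16/495.04 ≈ 0.988122  ⇒  A ≈ 8.83969°
cos(B) = (a² + c² − b²)/(2ac) = (27.04 + 331.24 − 184.96)/(2·5.2·18.2) = 173.32/189.28 ≈ 0.91568  ⇒  B ≈ 23.6975°
cos(C) = (a² + b² − c²)/(2ab) = (27.04 + 184.96 − 331.24)/(2·5.2·13.6) = -119.24/141.44 ≈ -0.843043  ⇒  C ≈ 147.463°
Check: A + B + C ≈ 180°

A = 8.84°, B = 23.7°, C = 147.5°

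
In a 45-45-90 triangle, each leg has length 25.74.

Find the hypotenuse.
In a 45-45-90 triangle the sides are in ratio 1 : 1 : √2, so hypotenuse = leg·√2.
Hypotenuse = 25.74·√2 ≈ 25.74·1.41421 ≈ 36.4019

Hypotenuse = 25.74√2 = 36.4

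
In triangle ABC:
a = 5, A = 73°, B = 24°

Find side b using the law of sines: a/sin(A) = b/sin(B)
a/sin(A) = b/sin(B)  ⇒  b = a·sin(B)/sin(A) = 5·sin(24°)/sin(73°)
sin(24°) ≈ 0.406737, sin(73°) ≈ 0.956305
b ≈ 5·0.406737/0.956305 ≈ 2.03368/0.956305 ≈ 2.12661

b = 2.127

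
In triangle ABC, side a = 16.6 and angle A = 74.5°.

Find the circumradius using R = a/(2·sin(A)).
R = a/(2·sin(A)) = 16.6/(2·sin(74.5°))
sin(74.5°) ≈ 0.96363
R ≈ 16.6/(2·0.96363) = 16.6/1.92726 ≈ 8.61326

R = 8.613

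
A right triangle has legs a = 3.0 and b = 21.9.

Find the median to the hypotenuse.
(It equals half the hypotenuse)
Hypotenuse c = √(a² + b²) = √(9 + 479.61) = √488.61 ≈ 22.1045
Median to hypotenuse = c/2 ≈ 22.1045/2 ≈ 11.0523

Median = 11.05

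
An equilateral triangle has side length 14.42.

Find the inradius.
r = Area/s with s the semi-perimeter.
Area = (√3/4)·14.42² = (√3/4)·207.9364 ≈ 0.433013·207.9364 ≈ 90.0391
s = 3·14.42/2 = 21.63
r ≈ 90.0391/21.63 ≈ 4.1627
(Equivalently r = side/(2√3) = 14.42/3.4641 ≈ 4.1627.)

r = 4.163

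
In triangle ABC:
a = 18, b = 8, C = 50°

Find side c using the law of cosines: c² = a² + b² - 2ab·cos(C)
c² = 18² + 8² − 2·18·8·cos(50°)
cos(50°) ≈ 0.642788
c² ≈ 324 + 64 − 288·(0.642788) ≈ 388 − 185.123 ≈ 202.877
c ≈ √202.877 ≈ 14.2435

c = 14.24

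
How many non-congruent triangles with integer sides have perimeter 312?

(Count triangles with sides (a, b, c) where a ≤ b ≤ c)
Let a ≤ b ≤ c with a + b + c = 312. The only binding inequality is a + b > c, i.e. 312 − c > c, so c < 312/2; and c ≥ 312/3 since c is the largest side.
So 104 ≤ c ≤ 155. For each c, b runs from ⌈(312 − c)/2⌉ up to c (then a = 312 − b − c satisfies 1 ≤ a ≤ b automatically), giving c − ⌈(312 − c)/2⌉ + 1 choices.
Summing over c: 1 + 2 + 4 + 5 + … + 76 + 77  (52 terms, c = 104, …, 155) = 2028
Check (closed form: nearest integer to p²/48 for even p, (p+3)²/48 for odd p): 312²/48 = 97344/48 ≈ 2028.00 → 2028

2028 triangles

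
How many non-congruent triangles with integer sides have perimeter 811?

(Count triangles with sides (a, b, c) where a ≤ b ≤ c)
Let a ≤ b ≤ c with a + b + c = 811. The only binding inequality is a + b > c, i.e. 811 − c > c, so c < 811/2; and c ≥ 811/3 since c is the largest side.
So 271 ≤ c ≤ 405. For each c, b runs from ⌈(811 − c)/2⌉ up to c (then a = 811 − b − c satisfies 1 ≤ a ≤ b automatically), giving c − ⌈(811 − c)/2⌉ + 1 choices.
Summing over c: 2 + 3 + 5 + 6 + … + 201 + 203  (135 terms, c = 271, …, 405) = 13804
Check (closed form: nearest integer to p²/48 for even p, (p+3)²/48 for odd p): (811+3)²/48 = 814²/48 = 662596/48 ≈ 13804.08 → 13804

13804 triangles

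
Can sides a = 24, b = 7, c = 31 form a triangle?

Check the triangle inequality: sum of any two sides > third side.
a + b vs c: 24 + 7 = 31 ≤ 31  ✗
a + c vs b: 24 + 31 = 55 > 7  ✓
b + c vs a: 7 + 31 = 38 > 24  ✓

No: 24 + 7 = 31 is not > 31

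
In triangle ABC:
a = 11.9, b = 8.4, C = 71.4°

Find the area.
Two sides and the included angle (SAS): A = ½·a·b·sin(C) = ½·11.9·8.4·sin(71.4°)
sin(71.4°) ≈ 0.947768
A ≈ ½·99.96·0.947768 = 49.98·0.947768 ≈ 47.3695

Area = 47.37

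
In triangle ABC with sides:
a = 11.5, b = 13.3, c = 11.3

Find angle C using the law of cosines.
c² = a² + b² − 2ab·cos(C)  ⇒  cos(C) = (a² + b² − c²)/(2ab)
cos(C) = (11.5² + 13.3² − 11.3²)/(2·11.5·13.3) = (132.25 + 176.89 − 127.69)/305.9 = 181.45/305.9 ≈ 0.593168
C = arccos(0.593168) ≈ 53.6179°

C = 53.62°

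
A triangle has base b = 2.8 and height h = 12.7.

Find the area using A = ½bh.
A = ½·b·h = ½·2.8·12.7 = ½·35.56 = 17.78

Area = 17.78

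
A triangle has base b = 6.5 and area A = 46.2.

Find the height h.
A = ½·b·h  ⇒  h = 2A/b = 2·46.2/6.5 = 92.4/6.5 ≈ 14.2154

h = 14.22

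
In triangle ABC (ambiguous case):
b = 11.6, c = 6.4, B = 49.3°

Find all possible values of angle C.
b/sin(B) = c/sin(C)  ⇒  sin(C) = c·sin(B)/b = 6.4·sin(49.3°)/11.6
sin(49.3°) ≈ 0.758134
sin(C) ≈ 6.4·0.758134/11.6 ≈ 4.85206/11.6 ≈ 0.418281
Candidate 1: C₁ = arcsin(0.418281) ≈ 24.7261°  →  A = 180° − 49.3° − 24.7261° ≈ 105.974° > 0, valid
Candidate 2: C₂ = 180° − C₁ ≈ 155.274°  →  A = 180° − 49.3° − 155.274° ≈ -24.5739° ≤ 0, not a valid triangle

C = 24.73° (one solution)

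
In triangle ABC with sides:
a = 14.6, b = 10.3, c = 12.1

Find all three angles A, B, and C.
Law of cosines for each angle (a² = 213.16, b² = 106.09, c² = 146.41):
cos(A) = (b² + c² − a²)/(2bc) = (106.09 + 146.41 − 213.16)/(2·10.3·12.1) = 39.34/249.26 ≈ 0.157827  ⇒  A ≈ 80.9192°
cos(B) = (a² + c² − b²)/(2ac) = (213.16 + 146.41 − 106.09)/(2·14.6·12.1) = 253.48/353.32 ≈ 0.717423  ⇒  B ≈ 44.1578°
cos(C) = (a² + b² − c²)/(2ab) = (213.16 + 106.09 − 146.41)/(2·14.6·10.3) = 172.84/300.76 ≈ 0.574677  ⇒  C ≈ 54.923°
Check: A + B + C ≈ 180°

A = 80.92°, B = 44.16°, C = 54.92°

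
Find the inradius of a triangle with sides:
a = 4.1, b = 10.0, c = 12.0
r = Area/s where s is the semi-perimeter.
s = (4.1 + 10.0 + 12.0)/2 = 26.1/2 = 13.05
Area = √(s(s−a)(s−b)(s−c)) = √(13.05·8.95·3.05·1.05) ≈ √374.044 ≈ 19.3402
r ≈ 19.3402/13.05 ≈ 1.48201

r = 1.482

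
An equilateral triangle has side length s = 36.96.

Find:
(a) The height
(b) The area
(a) The height splits the triangle into two 30-60-90 halves: h = s·√3/2 = 36.96·1.73205/2 ≈ 64.0166/2 ≈ 32.0083
(b) Area = (√3/4)·s² = (√3/4)·36.96² = (√3/4)·1366.0416 ≈ 0.433013·1366.0416 ≈ 591.513

Height = 32.01, Area = 591.5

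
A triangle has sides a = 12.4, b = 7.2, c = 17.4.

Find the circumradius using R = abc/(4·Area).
First find the area with Heron's formula.
s = (12.4 + 7.2 + 17.4)/2 = 18.5
Area = √(s(s−a)(s−b)(s−c)) = √(18.5·6.1·11.3·1.1) ≈ √1402.73 ≈ 37.453
abc = 12.4·7.2·17.4 = 1553.472
R = abc/(4·Area) ≈ 1553.472/(4·37.453) = 1553.472/149.812 ≈ 10.3695

R = 10.37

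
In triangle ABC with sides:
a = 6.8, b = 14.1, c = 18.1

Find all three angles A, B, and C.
Law of cosines for each angle (a² = 46.24, b² = 198.81, c² = 327.61):
cos(A) = (b² + c² − a²)/(2bc) = (198.81 + 327.61 − 46.24)/(2·14.1·18.1) = 480.18/510.42 ≈ 0.940755  ⇒  A ≈ 19.8213°
cos(B) = (a² + c² − b²)/(2ac) = (46.24 + 327.61 − 198.81)/(2·6.8·18.1) = 175.04/246.16 ≈ 0.711082  ⇒  B ≈ 44.677°
cos(C) = (a² + b² − c²)/(2ab) = (46.24 + 198.81 − 327.61)/(2·6.8·14.1) = -82.56/191.76 ≈ -0.430538  ⇒  C ≈ 115.502°
Check: A + B + C ≈ 180°

A = 19.82°, B = 44.68°, C = 115.5°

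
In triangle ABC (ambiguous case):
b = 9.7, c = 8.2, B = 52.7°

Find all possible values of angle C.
b/sin(B) = c/sin(C)  ⇒  sin(C) = c·sin(B)/b = 8.2·sin(52.7°)/9.7
sin(52.7°) ≈ 0.795473
sin(C) ≈ 8.2·0.795473/9.7 ≈ 6.52288/9.7 ≈ 0.672462
Candidate 1: C₁ = arcsin(0.672462) ≈ 42.2574°  →  A = 180° − 52.7° − 42.2574° ≈ 85.0426° > 0, valid
Candidate 2: C₂ = 180° − C₁ ≈ 137.743°  →  A = 180° − 52.7° − 137.743° ≈ -10.4426° ≤ 0, not a valid triangle

C = 42.26° (one solution)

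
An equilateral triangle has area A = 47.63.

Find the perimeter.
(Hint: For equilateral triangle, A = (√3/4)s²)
A = (√3/4)s²  ⇒  s² = 4A/√3 = 4·47.63/√3 = 190.52/1.73205 ≈ 109.997
s ≈ √109.997 ≈ 10.4879
Perimeter = 3s ≈ 3·10.4879 ≈ 31.4638

Perimeter = 31.46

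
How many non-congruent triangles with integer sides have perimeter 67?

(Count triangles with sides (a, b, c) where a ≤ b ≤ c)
Let a ≤ b ≤ c with a + b + c = 67. The only binding inequality is a + b > c, i.e. 67 − c > c, so c < 67/2; and c ≥ 67/3 since c is the largest side.
So 23 ≤ c ≤ 33. For each c, b runs from ⌈(67 − c)/2⌉ up to c (then a = 67 − b − c satisfies 1 ≤ a ≤ b automatically), giving c − ⌈(67 − c)/2⌉ + 1 choices.
Summing over c: 2 + 3 + 5 + 6 + 8 + 9 + 11 + 12 + 14 + 15 + 17 = 102
Check (closed form: nearest integer to p²/48 for even p, (p+3)²/48 for odd p): (67+3)²/48 = 70²/48 = 4900/48 ≈ 102.08 → 102

102 triangles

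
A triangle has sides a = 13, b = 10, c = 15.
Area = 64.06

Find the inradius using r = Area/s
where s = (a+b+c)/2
s = (13 + 10 + 15)/2 = 38/2 = 19
r = Area/s = 64.06/19 ≈ 3.37158

r = 3.372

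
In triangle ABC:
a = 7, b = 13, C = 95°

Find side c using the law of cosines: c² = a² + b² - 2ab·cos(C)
c² = 7² + 13² − 2·7·13·cos(95°)
cos(95°) ≈ -0.0871557
c² ≈ 49 + 169 − 182·(-0.0871557) ≈ 218 + 15.8623 ≈ 233.862
c ≈ √233.862 ≈ 15.2926

c = 15.29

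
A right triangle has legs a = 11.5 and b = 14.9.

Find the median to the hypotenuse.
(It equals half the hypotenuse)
Hypotenuse c = √(a² + b²) = √(132.25 + 222.01) = √354.26 ≈ 18.8218
Median to hypotenuse = c/2 ≈ 18.8218/2 ≈ 9.4109

Median = 9.411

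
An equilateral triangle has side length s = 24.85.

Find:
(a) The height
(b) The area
(a) The height splits the triangle into two 30-60-90 halves: h = s·√3/2 = 24.85·1.73205/2 ≈ 43.0415/2 ≈ 21.5207
(b) Area = (√3/4)·s² = (√3/4)·24.85² = (√3/4)·617.5225 ≈ 0.433013·617.5225 ≈ 267.395

Height = 21.52, Area = 267.4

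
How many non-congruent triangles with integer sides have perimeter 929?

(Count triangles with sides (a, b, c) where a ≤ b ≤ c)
Let a ≤ b ≤ c with a + b + c = 929. The only binding inequality is a + b > c, i.e. 929 − c > c, so c < 929/2; and c ≥ 929/3 since c is the largest side.
So 310 ≤ c ≤ 464. For each c, b runs from ⌈(929 − c)/2⌉ up to c (then a = 929 − b − c satisfies 1 ≤ a ≤ b automatically), giving c − ⌈(929 − c)/2⌉ + 1 choices.
Summing over c: 1 + 3 + 4 + 6 + … + 231 + 232  (155 terms, c = 310, …, 464) = 18096
Check (closed form: nearest integer to p²/48 for even p, (p+3)²/48 for odd p): (929+3)²/48 = 932²/48 = 868624/48 ≈ 18096.33 → 18096

18096 triangles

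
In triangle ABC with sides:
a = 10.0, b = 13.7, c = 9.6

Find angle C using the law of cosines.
c² = a² + b² − 2ab·cos(C)  ⇒  cos(C) = (a² + b² − c²)/(2ab)
cos(C) = (10.0² + 13.7² − 9.6²)/(2·10.0·13.7) = (100 + 187.69 − 92.16)/274 = 195.53/274 ≈ 0.713613
C = arccos(0.713613) ≈ 44.4703°

C = 44.47°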